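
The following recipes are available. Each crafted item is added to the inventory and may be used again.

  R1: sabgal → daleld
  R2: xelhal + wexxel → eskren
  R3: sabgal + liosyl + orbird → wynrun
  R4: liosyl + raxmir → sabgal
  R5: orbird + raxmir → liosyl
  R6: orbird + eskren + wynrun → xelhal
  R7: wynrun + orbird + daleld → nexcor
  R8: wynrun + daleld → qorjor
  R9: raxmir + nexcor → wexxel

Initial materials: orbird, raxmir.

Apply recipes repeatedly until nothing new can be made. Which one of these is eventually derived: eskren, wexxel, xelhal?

wexxel

Using R5, orbird and raxmir make liosyl.
Using R4, liosyl and raxmir make sabgal.
Using R3, sabgal, liosyl, and orbird make wynrun.
Using R1, sabgal makes daleld.
wynrun + orbird + daleld → nexcor (R7).
Using R9, raxmir and nexcor make wexxel.
eskren would need xelhal and wexxel (R2), but xelhal is never obtained. xelhal would need orbird, eskren, and wynrun (R6), but eskren is never obtained.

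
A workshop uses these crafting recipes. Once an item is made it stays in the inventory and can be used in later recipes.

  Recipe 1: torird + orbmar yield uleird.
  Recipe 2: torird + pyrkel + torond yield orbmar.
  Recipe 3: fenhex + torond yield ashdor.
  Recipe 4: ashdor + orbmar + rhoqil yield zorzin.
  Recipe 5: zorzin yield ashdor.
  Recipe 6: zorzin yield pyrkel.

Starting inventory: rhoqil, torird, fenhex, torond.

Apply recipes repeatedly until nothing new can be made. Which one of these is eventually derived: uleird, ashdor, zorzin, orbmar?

ashdor

Using Recipe 3, fenhex and torond make ashdor.
uleird would need torird and orbmar (Recipe 1), but orbmar is never obtained. zorzin would need ashdor, orbmar, and rhoqil (Recipe 4), but orbmar is never obtained. orbmar would need torird, pyrkel, and torond (Recipe 2), but pyrkel is never obtained.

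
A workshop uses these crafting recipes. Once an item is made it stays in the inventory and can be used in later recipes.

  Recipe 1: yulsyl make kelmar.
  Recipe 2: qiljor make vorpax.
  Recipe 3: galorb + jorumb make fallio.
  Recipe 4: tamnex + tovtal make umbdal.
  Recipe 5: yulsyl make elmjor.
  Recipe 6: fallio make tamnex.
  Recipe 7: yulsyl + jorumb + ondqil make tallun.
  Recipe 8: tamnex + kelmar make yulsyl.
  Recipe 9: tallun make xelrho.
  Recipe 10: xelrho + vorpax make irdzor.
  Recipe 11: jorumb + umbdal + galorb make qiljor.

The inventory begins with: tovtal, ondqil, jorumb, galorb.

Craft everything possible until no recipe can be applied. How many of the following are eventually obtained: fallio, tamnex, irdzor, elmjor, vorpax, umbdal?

Using Recipe 3, galorb and jorumb make fallio.
fallio → tamnex (Recipe 6).
tamnex + tovtal → umbdal (Recipe 4).
jorumb + umbdal + galorb → qiljor (Recipe 11).
qiljor → vorpax (Recipe 2).
fallio: reached.
tamnex: reached.
irdzor would need xelrho and vorpax (Recipe 10), but xelrho is never obtained.
elmjor would need yulsyl (Recipe 5), but yulsyl is never obtained.
vorpax: reached.
umbdal: reached.
Reached: fallio, tamnex, vorpax, and umbdal — 4 of the 6.

4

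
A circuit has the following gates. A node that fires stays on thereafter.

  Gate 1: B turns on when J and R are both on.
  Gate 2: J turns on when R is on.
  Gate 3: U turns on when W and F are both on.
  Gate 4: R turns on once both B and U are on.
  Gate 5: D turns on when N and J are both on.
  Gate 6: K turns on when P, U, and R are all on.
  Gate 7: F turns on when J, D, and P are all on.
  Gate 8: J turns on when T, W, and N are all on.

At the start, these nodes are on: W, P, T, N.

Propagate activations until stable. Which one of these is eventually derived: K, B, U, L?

U

Gate 8: T, W, and N on → J on.
Gate 5: N and J on → D on.
Gate 7: J, D, and P on → F on.
Gate 3: W and F on → U on.
No rule produces L, and it is not given. B would need J and R (Gate 1), but R never turns on. K would need P, U, and R (Gate 6), but R never turns on.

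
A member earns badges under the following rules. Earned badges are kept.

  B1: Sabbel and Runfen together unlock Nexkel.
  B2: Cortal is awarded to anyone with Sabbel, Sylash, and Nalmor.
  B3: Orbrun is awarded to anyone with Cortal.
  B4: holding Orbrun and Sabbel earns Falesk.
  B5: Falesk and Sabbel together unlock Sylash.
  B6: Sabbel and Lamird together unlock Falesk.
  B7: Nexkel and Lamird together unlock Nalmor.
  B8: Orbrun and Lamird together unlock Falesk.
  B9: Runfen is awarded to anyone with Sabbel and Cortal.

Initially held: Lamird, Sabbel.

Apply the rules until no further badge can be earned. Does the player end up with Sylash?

With Sabbel and Lamird, Falesk is earned (B6).
With Falesk and Sabbel, Sylash is earned (B5).

Yes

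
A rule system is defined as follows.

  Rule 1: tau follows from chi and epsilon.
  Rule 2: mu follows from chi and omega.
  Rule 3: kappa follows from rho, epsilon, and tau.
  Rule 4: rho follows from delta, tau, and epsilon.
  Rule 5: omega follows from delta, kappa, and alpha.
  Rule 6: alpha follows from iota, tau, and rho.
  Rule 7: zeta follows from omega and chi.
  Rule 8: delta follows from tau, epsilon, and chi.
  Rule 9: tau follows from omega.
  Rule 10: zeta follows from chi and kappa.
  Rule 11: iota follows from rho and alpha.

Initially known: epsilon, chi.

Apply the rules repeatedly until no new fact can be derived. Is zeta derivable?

From chi and epsilon, Rule 1 gives tau.
tau, epsilon, and chi hold, so delta follows (Rule 8).
delta, tau, and epsilon hold, so rho follows (Rule 4).
From rho, epsilon, and tau, Rule 3 gives kappa.
chi and kappa hold, so zeta follows (Rule 10).

Yes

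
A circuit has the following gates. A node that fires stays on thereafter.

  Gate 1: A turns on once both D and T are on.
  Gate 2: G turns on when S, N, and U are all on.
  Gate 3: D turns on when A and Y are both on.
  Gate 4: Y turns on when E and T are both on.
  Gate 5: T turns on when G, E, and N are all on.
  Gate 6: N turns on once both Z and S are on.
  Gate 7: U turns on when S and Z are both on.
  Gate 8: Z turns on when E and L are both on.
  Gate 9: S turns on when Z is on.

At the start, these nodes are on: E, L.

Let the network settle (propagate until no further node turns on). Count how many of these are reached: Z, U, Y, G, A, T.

5

E and L are on, so Z turns on (Gate 8).
Z is on, so S turns on (Gate 9).
S and Z are on, so U turns on (Gate 7).
Gate 6: Z and S on → N on.
S, N, and U are on, so G turns on (Gate 2).
G, E, and N are on, so T turns on (Gate 5).
Gate 4: E and T on → Y on.
Z: reached.
U: reached.
Y: reached.
G: reached.
A would need D and T (Gate 1), but D never turns on.
T: reached.
Reached: Z, U, Y, G, and T — 5 of the 6.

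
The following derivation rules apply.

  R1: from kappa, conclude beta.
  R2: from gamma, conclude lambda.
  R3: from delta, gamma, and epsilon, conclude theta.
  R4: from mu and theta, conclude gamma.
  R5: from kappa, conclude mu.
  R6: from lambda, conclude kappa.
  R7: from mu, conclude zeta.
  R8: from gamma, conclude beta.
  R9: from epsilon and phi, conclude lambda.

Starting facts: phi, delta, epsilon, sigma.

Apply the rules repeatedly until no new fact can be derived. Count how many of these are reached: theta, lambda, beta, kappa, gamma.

3

From epsilon and phi, R9 gives lambda.
lambda holds, so kappa follows (R6).
kappa holds, so beta follows (R1).
theta would need delta, gamma, and epsilon (R3), but gamma is never established.
lambda: reached.
beta: reached.
kappa: reached.
gamma would need mu and theta (R4), but theta is never established.
Reached: lambda, beta, and kappa — 3 of the 5.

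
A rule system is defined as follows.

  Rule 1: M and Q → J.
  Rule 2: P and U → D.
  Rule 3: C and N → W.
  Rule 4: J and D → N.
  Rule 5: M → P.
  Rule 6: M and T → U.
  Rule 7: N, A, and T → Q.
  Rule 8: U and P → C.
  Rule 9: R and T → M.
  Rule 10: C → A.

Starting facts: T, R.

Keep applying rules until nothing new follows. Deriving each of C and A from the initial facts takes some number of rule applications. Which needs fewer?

C

C: R and T hold, so M follows (Rule 9). M holds, so P follows (Rule 5). From M and T, Rule 6 gives U. U and P hold, so C follows (Rule 8). [4 rule applications]
A: From R and T, Rule 9 gives M. From M, Rule 5 gives P. From M and T, Rule 6 gives U. From U and P, Rule 8 gives C. From C, Rule 10 gives A. [5 rule applications]
C needs fewer.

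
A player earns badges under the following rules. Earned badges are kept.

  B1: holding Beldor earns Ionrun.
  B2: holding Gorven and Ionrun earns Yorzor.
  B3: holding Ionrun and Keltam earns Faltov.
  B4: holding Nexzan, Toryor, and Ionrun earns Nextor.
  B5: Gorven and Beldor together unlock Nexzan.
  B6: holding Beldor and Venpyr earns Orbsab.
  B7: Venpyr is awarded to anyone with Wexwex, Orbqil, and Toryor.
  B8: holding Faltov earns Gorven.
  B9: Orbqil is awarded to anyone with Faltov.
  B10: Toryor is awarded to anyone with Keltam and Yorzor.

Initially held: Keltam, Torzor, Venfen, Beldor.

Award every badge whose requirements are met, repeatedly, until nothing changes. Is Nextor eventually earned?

Yes

With Beldor, Ionrun is earned (B1).
With Ionrun and Keltam, Faltov is earned (B3).
With Faltov, Gorven is earned (B8).
With Gorven and Ionrun, Yorzor is earned (B2).
With Gorven and Beldor, Nexzan is earned (B5).
With Keltam and Yorzor, Toryor is earned (B10).
With Nexzan, Toryor, and Ionrun, Nextor is earned (B4).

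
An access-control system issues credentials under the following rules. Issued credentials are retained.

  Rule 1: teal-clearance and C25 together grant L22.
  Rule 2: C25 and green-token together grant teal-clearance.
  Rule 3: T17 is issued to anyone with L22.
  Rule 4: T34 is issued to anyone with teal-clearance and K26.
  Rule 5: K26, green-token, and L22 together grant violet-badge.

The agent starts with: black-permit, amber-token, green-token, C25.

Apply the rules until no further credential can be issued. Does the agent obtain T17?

Yes

Holding C25 and green-token grants teal-clearance (Rule 2).
Holding teal-clearance and C25 grants L22 (Rule 1).
Holding L22 grants T17 (Rule 3).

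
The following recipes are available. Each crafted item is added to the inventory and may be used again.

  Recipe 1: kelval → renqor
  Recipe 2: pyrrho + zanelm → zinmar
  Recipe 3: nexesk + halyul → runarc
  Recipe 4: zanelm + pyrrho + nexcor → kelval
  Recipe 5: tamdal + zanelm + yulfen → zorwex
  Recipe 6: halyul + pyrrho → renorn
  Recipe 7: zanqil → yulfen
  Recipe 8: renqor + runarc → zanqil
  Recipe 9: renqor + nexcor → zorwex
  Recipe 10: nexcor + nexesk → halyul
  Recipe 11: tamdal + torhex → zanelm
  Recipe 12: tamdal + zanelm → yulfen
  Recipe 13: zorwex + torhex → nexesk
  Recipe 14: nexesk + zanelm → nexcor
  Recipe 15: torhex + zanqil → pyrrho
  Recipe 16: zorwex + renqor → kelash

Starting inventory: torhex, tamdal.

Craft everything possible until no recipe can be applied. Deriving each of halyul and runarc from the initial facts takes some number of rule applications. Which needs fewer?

halyul

halyul: Using Recipe 11, tamdal and torhex make zanelm. tamdal + zanelm → yulfen (Recipe 12). tamdal + zanelm + yulfen → zorwex (Recipe 5). Using Recipe 13, zorwex and torhex make nexesk. Using Recipe 14, nexesk and zanelm make nexcor. Using Recipe 10, nexcor and nexesk make halyul. [6 rule applications]
runarc: Using Recipe 11, tamdal and torhex make zanelm. Using Recipe 12, tamdal and zanelm make yulfen. Using Recipe 5, tamdal, zanelm, and yulfen make zorwex. zorwex + torhex → nexesk (Recipe 13). nexesk + zanelm → nexcor (Recipe 14). nexcor + nexesk → halyul (Recipe 10). nexesk + halyul → runarc (Recipe 3). [7 rule applications]
halyul needs fewer.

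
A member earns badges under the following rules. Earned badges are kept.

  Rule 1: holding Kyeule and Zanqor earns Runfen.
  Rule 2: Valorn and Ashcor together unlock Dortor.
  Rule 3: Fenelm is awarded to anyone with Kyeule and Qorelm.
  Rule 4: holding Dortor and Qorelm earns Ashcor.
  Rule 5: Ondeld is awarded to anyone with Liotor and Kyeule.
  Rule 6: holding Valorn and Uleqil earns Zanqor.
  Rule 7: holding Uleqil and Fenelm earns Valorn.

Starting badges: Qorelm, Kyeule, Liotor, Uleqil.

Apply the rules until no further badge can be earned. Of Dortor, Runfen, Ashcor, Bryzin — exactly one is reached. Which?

With Kyeule and Qorelm, Fenelm is earned (Rule 3).
With Uleqil and Fenelm, Valorn is earned (Rule 7).
With Valorn and Uleqil, Zanqor is earned (Rule 6).
With Kyeule and Zanqor, Runfen is earned (Rule 1).
No rule produces Bryzin, and it is not given. Ashcor would need Dortor and Qorelm (Rule 4), but Dortor is never earned. Dortor would need Valorn and Ashcor (Rule 2), but Ashcor is never earned.

Runfen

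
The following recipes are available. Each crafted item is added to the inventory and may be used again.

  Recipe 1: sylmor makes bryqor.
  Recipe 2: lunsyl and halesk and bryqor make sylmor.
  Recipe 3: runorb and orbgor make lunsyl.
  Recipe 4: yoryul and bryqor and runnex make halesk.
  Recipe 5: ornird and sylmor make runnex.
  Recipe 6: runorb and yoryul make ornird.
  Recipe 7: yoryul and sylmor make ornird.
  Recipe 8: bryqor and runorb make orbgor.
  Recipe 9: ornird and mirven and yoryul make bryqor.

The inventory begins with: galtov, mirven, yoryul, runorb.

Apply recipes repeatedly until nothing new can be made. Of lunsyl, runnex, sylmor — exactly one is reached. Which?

runorb and yoryul → ornird (Recipe 6).
Using Recipe 9, ornird, mirven, and yoryul make bryqor.
Using Recipe 8, bryqor and runorb make orbgor.
runorb and orbgor → lunsyl (Recipe 3).
sylmor would need lunsyl, halesk, and bryqor (Recipe 2), but halesk is never obtained. runnex would need ornird and sylmor (Recipe 5), but sylmor is never obtained.

lunsyl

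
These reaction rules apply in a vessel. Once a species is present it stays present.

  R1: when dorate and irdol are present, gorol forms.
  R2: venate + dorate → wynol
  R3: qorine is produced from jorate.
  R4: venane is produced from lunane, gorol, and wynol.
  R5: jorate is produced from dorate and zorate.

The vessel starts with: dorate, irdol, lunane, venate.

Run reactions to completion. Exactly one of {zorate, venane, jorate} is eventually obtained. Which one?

dorate and irdol present → gorol forms (R1).
venate and dorate present → wynol forms (R2).
lunane, gorol, and wynol present → venane forms (R4).
jorate would need dorate and zorate (R5), but zorate never forms. No rule produces zorate, and it is not given.

venane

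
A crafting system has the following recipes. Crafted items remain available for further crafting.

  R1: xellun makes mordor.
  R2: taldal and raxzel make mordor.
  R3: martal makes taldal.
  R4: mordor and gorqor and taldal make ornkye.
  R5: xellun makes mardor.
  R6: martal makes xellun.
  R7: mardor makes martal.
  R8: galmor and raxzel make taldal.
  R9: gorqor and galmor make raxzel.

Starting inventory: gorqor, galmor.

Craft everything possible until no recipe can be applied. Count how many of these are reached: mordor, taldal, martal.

2

Using R9, gorqor and galmor make raxzel.
galmor and raxzel → taldal (R8).
Using R2, taldal and raxzel make mordor.
mordor: reached.
taldal: reached.
martal would need mardor (R7), but mardor is never obtained.
Reached: mordor and taldal — 2 of the 3.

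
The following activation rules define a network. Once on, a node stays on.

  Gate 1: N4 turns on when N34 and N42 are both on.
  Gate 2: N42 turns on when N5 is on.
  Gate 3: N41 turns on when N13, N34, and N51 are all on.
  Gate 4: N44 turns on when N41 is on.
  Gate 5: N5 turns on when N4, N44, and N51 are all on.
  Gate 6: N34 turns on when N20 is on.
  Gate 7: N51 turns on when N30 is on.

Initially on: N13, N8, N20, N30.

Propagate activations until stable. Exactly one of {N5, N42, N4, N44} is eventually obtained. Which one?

N44

N20 is on, so N34 turns on (Gate 6).
N30 is on, so N51 turns on (Gate 7).
N13, N34, and N51 are on, so N41 turns on (Gate 3).
Gate 4: N41 on → N44 on.
N42 would need N5 (Gate 2), but N5 never turns on. N5 would need N4, N44, and N51 (Gate 5), but N4 never turns on. N4 would need N34 and N42 (Gate 1), but N42 never turns on.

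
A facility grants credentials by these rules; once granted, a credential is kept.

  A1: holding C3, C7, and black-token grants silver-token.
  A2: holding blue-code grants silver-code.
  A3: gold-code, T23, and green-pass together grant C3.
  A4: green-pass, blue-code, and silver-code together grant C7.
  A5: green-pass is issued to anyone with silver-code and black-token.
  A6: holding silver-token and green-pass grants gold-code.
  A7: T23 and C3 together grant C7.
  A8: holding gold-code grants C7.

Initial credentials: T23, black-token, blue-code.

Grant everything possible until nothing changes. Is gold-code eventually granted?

No

gold-code would need silver-token and green-pass (A6), but silver-token is never granted.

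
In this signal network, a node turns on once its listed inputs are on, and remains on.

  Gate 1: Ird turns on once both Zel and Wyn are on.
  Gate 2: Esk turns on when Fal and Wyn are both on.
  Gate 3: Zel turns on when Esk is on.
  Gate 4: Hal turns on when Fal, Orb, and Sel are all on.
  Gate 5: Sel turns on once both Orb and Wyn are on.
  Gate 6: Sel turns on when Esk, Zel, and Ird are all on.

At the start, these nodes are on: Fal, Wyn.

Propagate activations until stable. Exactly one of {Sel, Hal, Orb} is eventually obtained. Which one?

Sel

Fal and Wyn are on, so Esk turns on (Gate 2).
Esk is on, so Zel turns on (Gate 3).
Gate 1: Zel and Wyn on → Ird on.
Gate 6: Esk, Zel, and Ird on → Sel on.
No rule produces Orb, and it is not given. Hal would need Fal, Orb, and Sel (Gate 4), but Orb never turns on.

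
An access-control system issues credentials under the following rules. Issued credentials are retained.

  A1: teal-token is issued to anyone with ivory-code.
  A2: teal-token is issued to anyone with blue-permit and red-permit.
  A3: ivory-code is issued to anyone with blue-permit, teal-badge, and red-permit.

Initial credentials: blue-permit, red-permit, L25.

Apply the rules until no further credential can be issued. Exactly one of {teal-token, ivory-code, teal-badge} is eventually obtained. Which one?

Holding blue-permit and red-permit grants teal-token (A2).
No rule produces teal-badge, and it is not given. ivory-code would need blue-permit, teal-badge, and red-permit (A3), but teal-badge is never granted.

teal-token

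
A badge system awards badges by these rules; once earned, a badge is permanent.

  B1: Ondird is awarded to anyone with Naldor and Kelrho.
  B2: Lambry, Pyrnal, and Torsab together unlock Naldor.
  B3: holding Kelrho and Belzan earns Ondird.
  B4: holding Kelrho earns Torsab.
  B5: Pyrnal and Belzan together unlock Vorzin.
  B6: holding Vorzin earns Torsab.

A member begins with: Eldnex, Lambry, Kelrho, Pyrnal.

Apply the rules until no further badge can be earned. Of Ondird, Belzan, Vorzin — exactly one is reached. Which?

With Kelrho, Torsab is earned (B4).
With Lambry, Pyrnal, and Torsab, Naldor is earned (B2).
With Naldor and Kelrho, Ondird is earned (B1).
No rule produces Belzan, and it is not given. Vorzin would need Pyrnal and Belzan (B5), but Belzan is never earned.

Ondird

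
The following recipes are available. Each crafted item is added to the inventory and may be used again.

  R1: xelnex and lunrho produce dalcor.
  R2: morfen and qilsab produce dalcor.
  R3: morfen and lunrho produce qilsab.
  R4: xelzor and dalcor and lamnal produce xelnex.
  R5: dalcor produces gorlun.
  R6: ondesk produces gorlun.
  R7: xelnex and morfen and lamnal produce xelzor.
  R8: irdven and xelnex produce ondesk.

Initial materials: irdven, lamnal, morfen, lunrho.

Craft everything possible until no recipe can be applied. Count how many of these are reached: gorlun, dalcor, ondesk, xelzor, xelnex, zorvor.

2

Using R3, morfen and lunrho make qilsab.
Using R2, morfen and qilsab make dalcor.
Using R5, dalcor makes gorlun.
gorlun: reached.
dalcor: reached.
ondesk would need irdven and xelnex (R8), but xelnex is never obtained.
xelzor would need xelnex, morfen, and lamnal (R7), but xelnex is never obtained.
xelnex would need xelzor, dalcor, and lamnal (R4), but xelzor is never obtained.
No rule produces zorvor, and it is not given.
Reached: gorlun and dalcor — 2 of the 6.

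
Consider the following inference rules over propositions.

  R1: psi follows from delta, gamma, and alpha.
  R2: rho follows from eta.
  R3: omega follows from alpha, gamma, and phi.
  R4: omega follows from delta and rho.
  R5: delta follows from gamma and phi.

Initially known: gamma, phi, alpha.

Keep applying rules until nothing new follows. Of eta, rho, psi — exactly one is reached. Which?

psi

gamma and phi hold, so delta follows (R5).
From delta, gamma, and alpha, R1 gives psi.
rho would need eta (R2), but eta is never established. No rule produces eta, and it is not given.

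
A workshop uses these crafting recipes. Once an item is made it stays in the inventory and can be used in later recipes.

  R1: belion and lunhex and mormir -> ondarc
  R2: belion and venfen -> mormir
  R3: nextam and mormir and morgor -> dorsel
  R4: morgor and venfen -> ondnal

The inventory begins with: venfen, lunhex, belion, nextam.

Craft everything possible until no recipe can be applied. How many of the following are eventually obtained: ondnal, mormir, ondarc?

2

Using R2, belion and venfen make mormir.
Using R1, belion, lunhex, and mormir make ondarc.
ondnal would need morgor and venfen (R4), but morgor is never obtained.
mormir: reached.
ondarc: reached.
Reached: mormir and ondarc — 2 of the 3.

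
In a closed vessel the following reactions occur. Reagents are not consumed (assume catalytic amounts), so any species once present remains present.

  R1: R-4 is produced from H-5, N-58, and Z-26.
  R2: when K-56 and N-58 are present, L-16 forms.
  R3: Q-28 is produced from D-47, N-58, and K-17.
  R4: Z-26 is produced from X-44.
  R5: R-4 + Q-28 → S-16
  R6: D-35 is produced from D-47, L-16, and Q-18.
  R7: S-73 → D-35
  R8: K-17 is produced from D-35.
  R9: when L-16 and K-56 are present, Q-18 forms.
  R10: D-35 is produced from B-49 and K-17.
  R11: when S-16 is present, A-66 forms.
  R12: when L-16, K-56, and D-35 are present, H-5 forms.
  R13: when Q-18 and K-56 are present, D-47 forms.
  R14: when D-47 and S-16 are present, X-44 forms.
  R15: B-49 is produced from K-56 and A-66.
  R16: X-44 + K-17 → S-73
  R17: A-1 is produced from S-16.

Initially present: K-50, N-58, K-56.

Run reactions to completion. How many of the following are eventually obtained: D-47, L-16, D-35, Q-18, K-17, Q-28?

6

K-56 and N-58 present → L-16 forms (R2).
L-16 and K-56 present → Q-18 forms (R9).
Q-18 and K-56 present → D-47 forms (R13).
D-47, L-16, and Q-18 present → D-35 forms (R6).
D-35 present → K-17 forms (R8).
D-47, N-58, and K-17 present → Q-28 forms (R3).
D-47: reached.
L-16: reached.
D-35: reached.
Q-18: reached.
K-17: reached.
Q-28: reached.
All 6 are reached.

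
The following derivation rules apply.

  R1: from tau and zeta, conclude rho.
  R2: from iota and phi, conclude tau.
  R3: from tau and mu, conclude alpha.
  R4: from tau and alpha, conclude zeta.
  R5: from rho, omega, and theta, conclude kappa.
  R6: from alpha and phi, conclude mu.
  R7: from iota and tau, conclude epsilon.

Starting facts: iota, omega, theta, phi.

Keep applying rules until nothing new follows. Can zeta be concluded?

zeta would need tau and alpha (R4), but alpha is never established.

No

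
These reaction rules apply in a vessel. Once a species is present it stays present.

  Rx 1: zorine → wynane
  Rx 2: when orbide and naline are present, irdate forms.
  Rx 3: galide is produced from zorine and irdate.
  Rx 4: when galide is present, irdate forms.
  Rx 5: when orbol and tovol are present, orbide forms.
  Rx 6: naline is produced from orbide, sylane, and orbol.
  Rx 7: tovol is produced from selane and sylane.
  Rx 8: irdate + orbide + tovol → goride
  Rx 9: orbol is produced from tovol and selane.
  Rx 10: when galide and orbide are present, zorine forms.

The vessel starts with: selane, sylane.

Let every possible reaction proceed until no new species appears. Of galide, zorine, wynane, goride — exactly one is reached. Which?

selane and sylane present → tovol forms (Rx 7).
tovol and selane present → orbol forms (Rx 9).
orbol and tovol present → orbide forms (Rx 5).
orbide, sylane, and orbol present → naline forms (Rx 6).
orbide and naline present → irdate forms (Rx 2).
irdate, orbide, and tovol present → goride forms (Rx 8).
wynane would need zorine (Rx 1), but zorine never forms. zorine would need galide and orbide (Rx 10), but galide never forms. galide would need zorine and irdate (Rx 3), but zorine never forms.

goride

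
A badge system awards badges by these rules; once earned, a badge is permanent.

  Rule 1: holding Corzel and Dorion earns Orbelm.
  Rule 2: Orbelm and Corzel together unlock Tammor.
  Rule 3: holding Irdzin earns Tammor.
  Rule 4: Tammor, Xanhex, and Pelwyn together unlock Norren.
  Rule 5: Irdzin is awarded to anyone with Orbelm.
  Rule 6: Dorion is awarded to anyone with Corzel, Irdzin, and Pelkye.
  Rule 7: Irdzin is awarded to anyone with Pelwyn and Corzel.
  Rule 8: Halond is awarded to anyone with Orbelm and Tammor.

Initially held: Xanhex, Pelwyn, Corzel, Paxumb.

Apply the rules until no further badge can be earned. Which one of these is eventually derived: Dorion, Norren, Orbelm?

Norren

With Pelwyn and Corzel, Irdzin is earned (Rule 7).
With Irdzin, Tammor is earned (Rule 3).
With Tammor, Xanhex, and Pelwyn, Norren is earned (Rule 4).
Dorion would need Corzel, Irdzin, and Pelkye (Rule 6), but Pelkye is never earned. Orbelm would need Corzel and Dorion (Rule 1), but Dorion is never earned.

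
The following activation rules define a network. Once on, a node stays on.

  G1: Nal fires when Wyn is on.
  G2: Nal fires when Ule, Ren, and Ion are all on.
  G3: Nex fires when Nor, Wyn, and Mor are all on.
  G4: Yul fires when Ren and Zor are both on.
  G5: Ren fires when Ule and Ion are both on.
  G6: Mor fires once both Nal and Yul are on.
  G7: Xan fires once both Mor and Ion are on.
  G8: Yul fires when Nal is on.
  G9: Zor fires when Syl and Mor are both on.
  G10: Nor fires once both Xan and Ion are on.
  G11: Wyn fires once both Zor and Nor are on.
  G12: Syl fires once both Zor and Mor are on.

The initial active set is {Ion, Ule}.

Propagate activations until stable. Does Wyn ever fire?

Wyn would need Zor and Nor (G11), but Zor never turns on.

No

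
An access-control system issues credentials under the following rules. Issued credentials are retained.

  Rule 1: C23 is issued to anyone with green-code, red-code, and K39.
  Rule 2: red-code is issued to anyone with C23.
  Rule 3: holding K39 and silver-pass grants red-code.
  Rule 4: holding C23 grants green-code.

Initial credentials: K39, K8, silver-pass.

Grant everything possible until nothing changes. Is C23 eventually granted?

No

C23 would need green-code, red-code, and K39 (Rule 1), but green-code is never granted.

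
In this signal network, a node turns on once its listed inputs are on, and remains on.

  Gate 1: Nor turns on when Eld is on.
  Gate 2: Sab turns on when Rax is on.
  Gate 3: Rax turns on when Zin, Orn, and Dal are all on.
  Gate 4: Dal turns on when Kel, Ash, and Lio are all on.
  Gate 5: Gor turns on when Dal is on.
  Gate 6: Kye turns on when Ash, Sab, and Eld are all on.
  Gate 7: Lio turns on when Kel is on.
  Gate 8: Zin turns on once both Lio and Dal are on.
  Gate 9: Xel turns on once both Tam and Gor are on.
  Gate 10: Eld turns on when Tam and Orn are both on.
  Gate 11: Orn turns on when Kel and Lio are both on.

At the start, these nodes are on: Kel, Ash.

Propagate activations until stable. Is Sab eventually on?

Gate 7: Kel on → Lio on.
Kel, Ash, and Lio are on, so Dal turns on (Gate 4).
Kel and Lio are on, so Orn turns on (Gate 11).
Gate 8: Lio and Dal on → Zin on.
Zin, Orn, and Dal are on, so Rax turns on (Gate 3).
Gate 2: Rax on → Sab on.

Yes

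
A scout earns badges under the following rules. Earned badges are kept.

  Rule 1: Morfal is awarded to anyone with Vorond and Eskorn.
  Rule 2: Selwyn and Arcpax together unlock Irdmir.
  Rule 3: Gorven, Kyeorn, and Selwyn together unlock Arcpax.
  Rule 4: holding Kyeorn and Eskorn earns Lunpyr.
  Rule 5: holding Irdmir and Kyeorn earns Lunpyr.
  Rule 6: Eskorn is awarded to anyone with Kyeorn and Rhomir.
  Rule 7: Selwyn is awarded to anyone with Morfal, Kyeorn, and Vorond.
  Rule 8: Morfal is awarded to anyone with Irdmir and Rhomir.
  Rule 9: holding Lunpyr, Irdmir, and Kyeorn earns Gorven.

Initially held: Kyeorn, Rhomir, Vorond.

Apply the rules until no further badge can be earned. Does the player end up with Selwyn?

With Kyeorn and Rhomir, Eskorn is earned (Rule 6).
With Vorond and Eskorn, Morfal is earned (Rule 1).
With Morfal, Kyeorn, and Vorond, Selwyn is earned (Rule 7).

Yes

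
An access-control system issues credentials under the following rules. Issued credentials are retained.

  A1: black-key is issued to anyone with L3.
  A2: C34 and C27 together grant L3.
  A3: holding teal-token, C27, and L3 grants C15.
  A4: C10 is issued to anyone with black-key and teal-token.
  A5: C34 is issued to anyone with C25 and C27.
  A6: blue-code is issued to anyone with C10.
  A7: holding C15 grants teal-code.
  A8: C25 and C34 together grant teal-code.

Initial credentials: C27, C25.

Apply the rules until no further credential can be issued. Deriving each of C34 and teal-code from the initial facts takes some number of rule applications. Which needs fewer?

C34: Holding C25 and C27 grants C34 (A5). [1 rule application]
teal-code: Holding C25 and C27 grants C34 (A5). Holding C25 and C34 grants teal-code (A8). [2 rule applications]
C34 needs fewer.

C34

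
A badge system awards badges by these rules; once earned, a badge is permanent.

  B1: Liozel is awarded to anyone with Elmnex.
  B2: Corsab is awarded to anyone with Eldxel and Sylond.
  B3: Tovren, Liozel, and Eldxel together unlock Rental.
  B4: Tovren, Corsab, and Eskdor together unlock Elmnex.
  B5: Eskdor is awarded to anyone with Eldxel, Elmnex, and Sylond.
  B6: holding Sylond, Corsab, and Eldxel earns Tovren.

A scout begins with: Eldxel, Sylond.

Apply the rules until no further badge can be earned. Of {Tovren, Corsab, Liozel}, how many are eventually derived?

2

With Eldxel and Sylond, Corsab is earned (B2).
With Sylond, Corsab, and Eldxel, Tovren is earned (B6).
Tovren: reached.
Corsab: reached.
Liozel would need Elmnex (B1), but Elmnex is never earned.
Reached: Tovren and Corsab — 2 of the 3.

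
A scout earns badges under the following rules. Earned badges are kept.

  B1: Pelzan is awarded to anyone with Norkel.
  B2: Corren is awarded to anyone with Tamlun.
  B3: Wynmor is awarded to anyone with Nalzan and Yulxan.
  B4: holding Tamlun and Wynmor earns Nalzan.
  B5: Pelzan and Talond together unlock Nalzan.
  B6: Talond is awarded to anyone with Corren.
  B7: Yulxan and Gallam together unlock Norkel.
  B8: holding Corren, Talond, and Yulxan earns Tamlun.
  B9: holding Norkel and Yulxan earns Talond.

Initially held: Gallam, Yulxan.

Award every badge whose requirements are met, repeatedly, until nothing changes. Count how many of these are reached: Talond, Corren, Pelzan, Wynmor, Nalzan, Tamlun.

With Yulxan and Gallam, Norkel is earned (B7).
With Norkel and Yulxan, Talond is earned (B9).
With Norkel, Pelzan is earned (B1).
With Pelzan and Talond, Nalzan is earned (B5).
With Nalzan and Yulxan, Wynmor is earned (B3).
Talond: reached.
Corren would need Tamlun (B2), but Tamlun is never earned.
Pelzan: reached.
Wynmor: reached.
Nalzan: reached.
Tamlun would need Corren, Talond, and Yulxan (B8), but Corren is never earned.
Reached: Talond, Pelzan, Wynmor, and Nalzan — 4 of the 6.

4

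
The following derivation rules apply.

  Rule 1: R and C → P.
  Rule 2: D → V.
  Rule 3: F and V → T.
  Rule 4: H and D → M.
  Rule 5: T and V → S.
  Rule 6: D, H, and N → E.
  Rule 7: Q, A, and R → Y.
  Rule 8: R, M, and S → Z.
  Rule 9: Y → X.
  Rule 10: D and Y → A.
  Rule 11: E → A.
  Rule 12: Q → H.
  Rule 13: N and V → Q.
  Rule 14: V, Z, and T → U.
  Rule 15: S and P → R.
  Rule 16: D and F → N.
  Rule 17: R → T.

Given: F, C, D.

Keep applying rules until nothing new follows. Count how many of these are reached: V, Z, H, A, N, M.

5

D holds, so V follows (Rule 2).
From D and F, Rule 16 gives N.
From N and V, Rule 13 gives Q.
From Q, Rule 12 gives H.
D, H, and N hold, so E follows (Rule 6).
H and D hold, so M follows (Rule 4).
From E, Rule 11 gives A.
V: reached.
Z would need R, M, and S (Rule 8), but R is never established.
H: reached.
A: reached.
N: reached.
M: reached.
Reached: V, H, A, N, and M — 5 of the 6.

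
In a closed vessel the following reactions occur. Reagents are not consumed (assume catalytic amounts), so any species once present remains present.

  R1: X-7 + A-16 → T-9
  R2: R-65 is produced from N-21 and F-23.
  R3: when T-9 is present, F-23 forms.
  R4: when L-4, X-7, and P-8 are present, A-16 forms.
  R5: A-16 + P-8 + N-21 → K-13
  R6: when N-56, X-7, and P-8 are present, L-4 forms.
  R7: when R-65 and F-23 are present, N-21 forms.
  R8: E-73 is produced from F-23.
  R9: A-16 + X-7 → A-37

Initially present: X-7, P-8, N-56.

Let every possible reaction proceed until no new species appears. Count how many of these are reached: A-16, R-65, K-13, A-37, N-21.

N-56, X-7, and P-8 present → L-4 forms (R6).
L-4, X-7, and P-8 present → A-16 forms (R4).
A-16 and X-7 present → A-37 forms (R9).
A-16: reached.
R-65 would need N-21 and F-23 (R2), but N-21 never forms.
K-13 would need A-16, P-8, and N-21 (R5), but N-21 never forms.
A-37: reached.
N-21 would need R-65 and F-23 (R7), but R-65 never forms.
Reached: A-16 and A-37 — 2 of the 5.

2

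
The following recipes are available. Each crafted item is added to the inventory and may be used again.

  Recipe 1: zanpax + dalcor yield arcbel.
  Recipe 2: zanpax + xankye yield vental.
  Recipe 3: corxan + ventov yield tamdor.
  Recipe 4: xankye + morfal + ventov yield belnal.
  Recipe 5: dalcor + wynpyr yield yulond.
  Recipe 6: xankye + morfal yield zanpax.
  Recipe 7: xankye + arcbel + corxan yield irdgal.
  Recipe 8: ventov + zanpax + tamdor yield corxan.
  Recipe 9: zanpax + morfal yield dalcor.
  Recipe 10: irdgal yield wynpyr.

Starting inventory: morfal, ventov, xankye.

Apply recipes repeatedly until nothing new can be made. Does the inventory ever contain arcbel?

Yes

Using Recipe 6, xankye and morfal make zanpax.
Using Recipe 9, zanpax and morfal make dalcor.
Using Recipe 1, zanpax and dalcor make arcbel.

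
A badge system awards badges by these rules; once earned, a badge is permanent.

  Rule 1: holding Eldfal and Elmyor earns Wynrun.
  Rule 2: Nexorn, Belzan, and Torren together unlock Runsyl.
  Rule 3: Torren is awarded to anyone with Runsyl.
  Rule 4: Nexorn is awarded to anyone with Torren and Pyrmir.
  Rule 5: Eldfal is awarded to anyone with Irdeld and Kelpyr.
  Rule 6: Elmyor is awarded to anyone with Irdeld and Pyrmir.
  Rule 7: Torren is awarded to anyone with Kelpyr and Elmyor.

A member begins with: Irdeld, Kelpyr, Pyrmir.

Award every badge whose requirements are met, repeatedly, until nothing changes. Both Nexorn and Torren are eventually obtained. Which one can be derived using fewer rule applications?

Torren

Torren: With Irdeld and Pyrmir, Elmyor is earned (Rule 6). With Kelpyr and Elmyor, Torren is earned (Rule 7). [2 rule applications]
Nexorn: With Irdeld and Pyrmir, Elmyor is earned (Rule 6). With Kelpyr and Elmyor, Torren is earned (Rule 7). With Torren and Pyrmir, Nexorn is earned (Rule 4). [3 rule applications]
Torren needs fewer.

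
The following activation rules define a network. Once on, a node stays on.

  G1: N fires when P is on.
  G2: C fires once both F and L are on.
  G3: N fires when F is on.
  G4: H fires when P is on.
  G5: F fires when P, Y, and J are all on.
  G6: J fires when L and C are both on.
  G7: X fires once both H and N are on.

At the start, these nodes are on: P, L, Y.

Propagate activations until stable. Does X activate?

P is on, so N fires (G1).
G4: P on → H on.
H and N are on, so X fires (G7).

Yes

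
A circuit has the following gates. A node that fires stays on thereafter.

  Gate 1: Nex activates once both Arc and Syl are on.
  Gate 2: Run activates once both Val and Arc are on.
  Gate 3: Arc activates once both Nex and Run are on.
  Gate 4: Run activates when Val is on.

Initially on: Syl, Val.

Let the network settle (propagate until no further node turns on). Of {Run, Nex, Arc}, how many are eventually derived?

Gate 4: Val on → Run on.
Run: reached.
Nex would need Arc and Syl (Gate 1), but Arc never turns on.
Arc would need Nex and Run (Gate 3), but Nex never turns on.
Reached: Run — 1 of the 3.

1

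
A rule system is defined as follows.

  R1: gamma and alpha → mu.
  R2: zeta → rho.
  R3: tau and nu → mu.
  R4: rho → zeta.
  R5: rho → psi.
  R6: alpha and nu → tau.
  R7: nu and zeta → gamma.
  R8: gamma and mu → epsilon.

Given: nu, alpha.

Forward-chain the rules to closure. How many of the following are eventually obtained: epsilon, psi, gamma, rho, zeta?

0

epsilon would need gamma and mu (R8), but gamma is never established.
psi would need rho (R5), but rho is never established.
gamma would need nu and zeta (R7), but zeta is never established.
rho would need zeta (R2), but zeta is never established.
zeta would need rho (R4), but rho is never established.
None of the 5 are reached.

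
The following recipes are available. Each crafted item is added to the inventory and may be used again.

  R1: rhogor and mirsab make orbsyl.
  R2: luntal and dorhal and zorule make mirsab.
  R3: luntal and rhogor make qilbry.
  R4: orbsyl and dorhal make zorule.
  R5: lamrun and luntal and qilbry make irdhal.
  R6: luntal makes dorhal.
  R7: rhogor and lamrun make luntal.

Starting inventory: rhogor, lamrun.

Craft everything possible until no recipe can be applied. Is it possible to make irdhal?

Yes

Using R7, rhogor and lamrun make luntal.
luntal and rhogor → qilbry (R3).
Using R5, lamrun, luntal, and qilbry make irdhal.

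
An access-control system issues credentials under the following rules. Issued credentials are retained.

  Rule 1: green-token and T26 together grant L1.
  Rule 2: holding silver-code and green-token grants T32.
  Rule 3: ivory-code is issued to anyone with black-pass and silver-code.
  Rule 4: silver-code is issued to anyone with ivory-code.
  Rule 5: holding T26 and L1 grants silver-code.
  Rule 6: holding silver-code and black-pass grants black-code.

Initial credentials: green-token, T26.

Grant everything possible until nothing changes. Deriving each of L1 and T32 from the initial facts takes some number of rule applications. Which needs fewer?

L1

L1: Holding green-token and T26 grants L1 (Rule 1). [1 rule application]
T32: Holding green-token and T26 grants L1 (Rule 1). Holding T26 and L1 grants silver-code (Rule 5). Holding silver-code and green-token grants T32 (Rule 2). [3 rule applications]
L1 needs fewer.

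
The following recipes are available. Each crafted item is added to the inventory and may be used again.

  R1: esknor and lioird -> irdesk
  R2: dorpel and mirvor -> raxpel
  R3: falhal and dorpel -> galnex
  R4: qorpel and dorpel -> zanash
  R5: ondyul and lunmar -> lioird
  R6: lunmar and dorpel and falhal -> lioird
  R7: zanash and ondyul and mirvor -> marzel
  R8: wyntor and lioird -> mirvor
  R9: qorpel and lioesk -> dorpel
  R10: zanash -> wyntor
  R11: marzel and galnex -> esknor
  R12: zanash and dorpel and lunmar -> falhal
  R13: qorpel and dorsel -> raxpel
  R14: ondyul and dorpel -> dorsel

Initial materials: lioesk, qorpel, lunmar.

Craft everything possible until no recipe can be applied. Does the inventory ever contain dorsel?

No

dorsel would need ondyul and dorpel (R14), but ondyul is never obtained.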